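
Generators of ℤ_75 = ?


g generates ℤ_n iff gcd(g,n) = 1
Prime factors of 75: 3, 5
Generators are g ∈ {1,...,74} not divisible by any of these primes.
Generators: {1, 2, 4, 7, 8, 11, 13, 14, 16, 17, 19, 22, 23, 26, 28, 29, 31, 32, 34, 37, 38, 41, 43, 44, 46, 47, 49, 52, 53, 56, 58, 59, 61, 62, 64, 67, 68, 71, 73, 74}
Number of generators = φ(75) = 40

Generators of ℤ_75 = {1, 2, 4, 7, 8, 11, 13, 14, 16, 17, 19, 22, 23, 26, 28, 29, 31, 32, 34, 37, 38, 41, 43, 44, 46, 47, 49, 52, 53, 56, 58, 59, 61, 62, 64, 67, 68, 71, 73, 74}


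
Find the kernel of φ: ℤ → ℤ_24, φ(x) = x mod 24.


Kernel = preimage of identity
ker(φ) = {x ∈ ℤ : x ≡ 0 (mod 24)} = 24ℤ = {0, ±24, ±48, ...}

ker(φ) = 24ℤ


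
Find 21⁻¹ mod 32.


Use the extended Euclidean algorithm to write 1 = 21·s + 32·t; then s mod 32 is the inverse.
Euclidean algorithm:
  21 = 0·32 + 21
  32 = 1·21 + 11
  21 = 1·11 + 10
  11 = 1·10 + 1
  10 = 10·1 + 0
gcd(21,32) = 1
Back-substitution gives: 21·(-3) + 32·(2) = 1
So 21⁻¹ ≡ -3 ≡ 29 (mod 32)
Check: 21 × 29 = 609 ≡ 1 (mod 32) ✓

21⁻¹ ≡ 29 (mod 32)


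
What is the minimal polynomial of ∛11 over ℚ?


∛11 satisfies x³ - 11 = 0, irreducible over ℚ (no rational root; 11 is not a perfect cube)

Minimal polynomial: x³ - 11


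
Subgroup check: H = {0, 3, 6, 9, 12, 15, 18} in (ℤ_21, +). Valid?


Subgroup test for H = {0, 3, 6, 9, 12, 15, 18} in (ℤ_21, +):
(1) 0 ∈ H? Yes
(2) Closure: for all a,b ∈ H, (a+b) mod 21 ∈ H? Yes
(3) Inverses: for all a ∈ H, -a mod 21 ∈ H? Yes

Yes, H is a subgroup of ℤ_21


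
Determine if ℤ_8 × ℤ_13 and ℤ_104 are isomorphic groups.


Comparing ℤ_8 × ℤ_13 and ℤ_104:
gcd(8,13) = 1, so ℤ_8 × ℤ_13 ≅ ℤ_104 (CRT)

Yes, ℤ_8 × ℤ_13 ≅ ℤ_104


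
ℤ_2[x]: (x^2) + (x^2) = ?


Add coefficients mod 2:
x^0: 0 + 0 = 0 (mod 2)
x^1: 0 + 0 = 0 (mod 2)
x^2: 1 + 1 = 0 (mod 2)
Result: 0

f + g = 0


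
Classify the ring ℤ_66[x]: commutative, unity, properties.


ℤ_66 has zero divisors (2·33 ≡ 0), and these lift to constant zero divisors in ℤ_66[x]; so not an integral domain
Commutative: Yes
Integral domain: No
Has unity: Yes

ℤ_66[x]: Commutative=Yes, Unity=Yes


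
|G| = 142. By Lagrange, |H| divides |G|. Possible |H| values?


Lagrange's theorem: |H| divides |G|
|G| = 142
Divisors of 142: 1, 2, 71, 142

Possible subgroup orders: {1, 2, 71, 142}


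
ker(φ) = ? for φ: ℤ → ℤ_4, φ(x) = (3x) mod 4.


Kernel = preimage of identity
ker(φ) = {x ∈ ℤ : 3x ≡ 0 (mod 4)}. gcd(3,4) = 1, so 3x ≡ 0 (mod 4) ⟺ x ≡ 0 (mod 4/1 = 4). Hence ker(φ) = 4ℤ

ker(φ) = 4ℤ


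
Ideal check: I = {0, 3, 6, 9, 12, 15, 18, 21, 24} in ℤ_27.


Check ideal conditions for I = {0, 3, 6, 9, 12, 15, 18, 21, 24} in ℤ_27:
(1) I is an additive subgroup? Yes
(2) For r ∈ ℤ_27 and a ∈ I: r·a ∈ I? Yes

Yes, I is an ideal of ℤ_27


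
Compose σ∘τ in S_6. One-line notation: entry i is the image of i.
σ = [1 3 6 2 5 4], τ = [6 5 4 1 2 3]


σ∘τ: apply τ first, then σ
1 →τ 6 →σ 4
2 →τ 5 →σ 5
3 →τ 4 →σ 2
4 →τ 1 →σ 1
5 →τ 2 →σ 3
6 →τ 3 →σ 6

σ∘τ = [4 5 2 1 3 6]


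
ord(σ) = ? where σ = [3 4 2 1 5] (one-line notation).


Cycle decomposition: (1 3 2 4)
Cycle lengths: 4
Order = lcm(4) = 4

ord(σ) = 4


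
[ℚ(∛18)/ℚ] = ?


∛18 has minimal polynomial x³ - 18 (irreducible over ℚ since 18 is not a perfect cube)

[ℚ(∛18)/ℚ] = 3


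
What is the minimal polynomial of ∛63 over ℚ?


∛63 satisfies x³ - 63 = 0, irreducible over ℚ (no rational root; 63 is not a perfect cube)

Minimal polynomial: x³ - 63


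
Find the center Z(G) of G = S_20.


Z(G) = {g ∈ G | gx = xg for all x ∈ G}
S_n is non-abelian for n ≥ 3; Z(S_20) is trivial

Z(S_20) = {e}


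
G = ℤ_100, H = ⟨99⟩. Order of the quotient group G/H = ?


|⟨99⟩| = n / gcd(99, 100) = 100 / 1 = 100
H is normal (ℤ_100 is abelian).
|G/H| = |G| / |H| = 100 / 100 = 1

|G/H| = 1


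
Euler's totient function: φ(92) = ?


Factor n: 92 = 2^2 × 23
φ(n) = n · ∏(1 - 1/p) over distinct primes p | n
φ(92) = 92 · (1 - 1/2) · (1 - 1/23) = 44

φ(92) = 44


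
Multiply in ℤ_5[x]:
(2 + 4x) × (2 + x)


Expand and collect like terms; reduce coefficients mod 5:
x^0: 2·2 = 4 ≡ 4 (mod 5)
x^1: 2·1 + 4·2 = 10 ≡ 0 (mod 5)
x^2: 4·1 = 4 ≡ 4 (mod 5)
Result: 4 + 4x^2

f · g = 4 + 4x^2


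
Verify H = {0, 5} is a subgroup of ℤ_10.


Subgroup test for H = {0, 5} in (ℤ_10, +):
(1) 0 ∈ H? Yes
(2) Closure: for all a,b ∈ H, (a+b) mod 10 ∈ H? Yes
(3) Inverses: for all a ∈ H, -a mod 10 ∈ H? Yes

Yes, H is a subgroup of ℤ_10


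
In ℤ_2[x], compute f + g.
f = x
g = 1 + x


Add coefficients mod 2:
x^0: 0 + 1 = 1 (mod 2)
x^1: 1 + 1 = 0 (mod 2)
Result: 1

f + g = 1


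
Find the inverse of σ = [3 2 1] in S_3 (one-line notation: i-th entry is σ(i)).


To find σ⁻¹, swap domain and range:
σ(1) = 3 → σ⁻¹(3) = 1
σ(2) = 2 → σ⁻¹(2) = 2
σ(3) = 1 → σ⁻¹(1) = 3

σ⁻¹ = [3 2 1]


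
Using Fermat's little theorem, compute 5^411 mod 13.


Fermat's little theorem: if p is prime and gcd(a,p)=1, then a^(p-1) ≡ 1 (mod p)
p = 13 is prime, gcd(5,13) = 1
Reduce exponent: 411 mod 12 = 3
So 5^411 ≡ 5^3 (mod 13)
5^3 mod 13 = 8

5^411 ≡ 8 (mod 13)


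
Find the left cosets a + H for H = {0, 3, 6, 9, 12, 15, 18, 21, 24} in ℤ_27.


H = {0, 3, 6, 9, 12, 15, 18, 21, 24}, |H| = 9
Number of cosets = |G|/|H| = 27/9 = 3
0 + H = {0, 3, 6, 9, 12, 15, 18, 21, 24}
1 + H = {1, 4, 7, 10, 13, 16, 19, 22, 25}
2 + H = {2, 5, 8, 11, 14, 17, 20, 23, 26}

Cosets: 0+H={0,3,6,9,12,15,18,21,24}; 1+H={1,4,7,10,13,16,19,22,25}; 2+H={2,5,8,11,14,17,20,23,26}


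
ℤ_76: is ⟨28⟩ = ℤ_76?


g generates ℤ_n iff gcd(g, n) = 1
gcd(28, 76) = 4
Since gcd = 4 ≠ 1, ⟨28⟩ has order 19 < 76, so 28 is not a generator.

No, 28 does not generate ℤ_76


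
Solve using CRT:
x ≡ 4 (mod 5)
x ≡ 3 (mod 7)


m₁ = 5, m₂ = 7, gcd = 1, so CRT applies. M = m₁·m₂ = 35
Let M₁ = M/m₁ = 7, M₂ = M/m₂ = 5
Find y₁ ≡ M₁⁻¹ (mod m₁): 7⁻¹ ≡ 3 (mod 5)
Find y₂ ≡ M₂⁻¹ (mod m₂): 5⁻¹ ≡ 3 (mod 7)
x = a₁·M₁·y₁ + a₂·M₂·y₂ = 4·7·3 + 3·5·3 = 129
Reduce mod 35: x ≡ 24
Check: 24 mod 5 = 4 ✓, 24 mod 7 = 3 ✓

x ≡ 24 (mod 35)


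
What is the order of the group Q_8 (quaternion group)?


Q_8 = {±1, ±i, ±j, ±k}
|Q_8| = 8

|Q_8 (quaternion group)| = 8


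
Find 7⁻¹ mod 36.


Use the extended Euclidean algorithm to write 1 = 7·s + 36·t; then s mod 36 is the inverse.
Euclidean algorithm:
  7 = 0·36 + 7
  36 = 5·7 + 1
  7 = 7·1 + 0
gcd(7,36) = 1
Back-substitution gives: 7·(-5) + 36·(1) = 1
So 7⁻¹ ≡ -5 ≡ 31 (mod 36)
Check: 7 × 31 = 217 ≡ 1 (mod 36) ✓

7⁻¹ ≡ 31 (mod 36)


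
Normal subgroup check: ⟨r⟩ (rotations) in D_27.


H = ⟨r⟩ (rotations) in D_27
The rotation subgroup ⟨r⟩ has index 2 in D_27, so it is normal

Yes, normal subgroup


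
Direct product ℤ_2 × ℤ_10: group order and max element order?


|ℤ_2 × ℤ_10| = 2 × 10 = 20
Max element order = lcm(2,10) = 10
Cyclic? No (gcd=2)

|ℤ_2×ℤ_10| = 20, max element order = 10


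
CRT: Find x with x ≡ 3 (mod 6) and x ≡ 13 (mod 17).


m₁ = 6, m₂ = 17, gcd = 1, so CRT applies. M = m₁·m₂ = 102
Let M₁ = M/m₁ = 17, M₂ = M/m₂ = 6
Find y₁ ≡ M₁⁻¹ (mod m₁): 17⁻¹ ≡ 5 (mod 6)
Find y₂ ≡ M₂⁻¹ (mod m₂): 6⁻¹ ≡ 3 (mod 17)
x = a₁·M₁·y₁ + a₂·M₂·y₂ = 3·17·5 + 13·6·3 = 489
Reduce mod 102: x ≡ 81
Check: 81 mod 6 = 3 ✓, 81 mod 17 = 13 ✓

x ≡ 81 (mod 102)


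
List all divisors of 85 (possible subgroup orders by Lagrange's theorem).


Lagrange's theorem: |H| divides |G|
|G| = 85
Divisors of 85: 1, 5, 17, 85

Possible subgroup orders: {1, 5, 17, 85}


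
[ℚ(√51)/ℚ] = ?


√51 has minimal polynomial x² - 51 (irreducible over ℚ since 51 is squarefree)

[ℚ(√51)/ℚ] = 2


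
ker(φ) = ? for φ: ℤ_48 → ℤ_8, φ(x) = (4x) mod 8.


Kernel = preimage of identity
ker(φ) = {x ∈ ℤ_48 : 4x ≡ 0 (mod 8)}. Since 8 | 48, φ is well-defined. The kernel is the cyclic subgroup ⟨2⟩ of ℤ_48 (order 24), i.e. {0, 2, 4, 6, 8, 10, 12, 14, 16, 18, 20, 22, 24, 26, 28, 30, 32, 34, 36, 38, 40, 42, 44, 46}

ker(φ) = {0, 2, 4, 6, 8, 10, 12, 14, 16, 18, 20, 22, 24, 26, 28, 30, 32, 34, 36, 38, 40, 42, 44, 46}


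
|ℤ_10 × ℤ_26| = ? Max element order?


|ℤ_10 × ℤ_26| = 10 × 26 = 260
Max element order = lcm(10,26) = 130
Cyclic? No (gcd=2)

|ℤ_10×ℤ_26| = 260, max element order = 130


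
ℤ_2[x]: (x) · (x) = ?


Expand and collect like terms; reduce coefficients mod 2:
x^0: 0·0 = 0 ≡ 0 (mod 2)
x^1: 0·1 + 1·0 = 0 ≡ 0 (mod 2)
x^2: 1·1 = 1 ≡ 1 (mod 2)
Result: x^2

f · g = x^2


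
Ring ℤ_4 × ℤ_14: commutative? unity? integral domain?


Direct product ring; commutative with unity (1,1); but (1,0)·(0,1) = (0,0) gives zero divisors, so not an integral domain
Commutative: Yes
Integral domain: No
Has unity: Yes

ℤ_4 × ℤ_14: Commutative=Yes, Unity=Yes


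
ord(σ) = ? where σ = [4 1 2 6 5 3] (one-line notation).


Cycle decomposition: (1 4 6 3 2)
Cycle lengths: 5
Order = lcm(5) = 5

ord(σ) = 5


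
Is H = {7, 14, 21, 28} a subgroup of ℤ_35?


Subgroup test for H = {7, 14, 21, 28} in (ℤ_35, +):
(1) 0 ∈ H? No
(2) Closure: for all a,b ∈ H, (a+b) mod 35 ∈ H? No  [counterexample: 7 + 28 = 0 ∉ H]
(3) Inverses: for all a ∈ H, -a mod 35 ∈ H? Yes

No, H is not a subgroup of ℤ_35


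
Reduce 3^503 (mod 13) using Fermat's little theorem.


Fermat's little theorem: if p is prime and gcd(a,p)=1, then a^(p-1) ≡ 1 (mod p)
p = 13 is prime, gcd(3,13) = 1
Reduce exponent: 503 mod 12 = 11
So 3^503 ≡ 3^11 (mod 13)
3^11 mod 13 = 9

3^503 ≡ 9 (mod 13)


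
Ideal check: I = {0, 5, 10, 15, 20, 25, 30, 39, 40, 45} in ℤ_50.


Check ideal conditions for I = {0, 5, 10, 15, 20, 25, 30, 39, 40, 45} in ℤ_50:
(1) I is an additive subgroup? No
(2) For r ∈ ℤ_50 and a ∈ I: r·a ∈ I? No  [counterexample: r=2, a=39, r·a mod 50 = 28 ∉ I]

No, I is not an ideal of ℤ_50


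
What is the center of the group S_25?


Z(G) = {g ∈ G | gx = xg for all x ∈ G}
S_n is non-abelian for n ≥ 3; Z(S_25) is trivial

Z(S_25) = {e}


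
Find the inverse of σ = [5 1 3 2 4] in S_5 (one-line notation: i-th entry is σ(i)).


To find σ⁻¹, swap domain and range:
σ(1) = 5 → σ⁻¹(5) = 1
σ(2) = 1 → σ⁻¹(1) = 2
σ(3) = 3 → σ⁻¹(3) = 3
σ(4) = 2 → σ⁻¹(2) = 4
σ(5) = 4 → σ⁻¹(4) = 5

σ⁻¹ = [2 4 3 5 1]


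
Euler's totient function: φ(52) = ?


Factor n: 52 = 2^2 × 13
φ(n) = n · ∏(1 - 1/p) over distinct primes p | n
φ(52) = 52 · (1 - 1/2) · (1 - 1/13) = 24

φ(52) = 24


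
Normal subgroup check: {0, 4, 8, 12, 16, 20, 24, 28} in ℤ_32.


H = {0, 4, 8, 12, 16, 20, 24, 28} in ℤ_32
ℤ_32 is abelian; every subgroup of an abelian group is normal

Yes, normal subgroup


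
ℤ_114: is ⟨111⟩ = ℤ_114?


g generates ℤ_n iff gcd(g, n) = 1
gcd(111, 114) = 3
Since gcd = 3 ≠ 1, ⟨111⟩ has order 38 < 114, so 111 is not a generator.

No, 111 does not generate ℤ_114


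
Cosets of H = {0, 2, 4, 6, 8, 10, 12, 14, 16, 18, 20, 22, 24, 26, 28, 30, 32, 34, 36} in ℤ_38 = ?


H = {0, 2, 4, 6, 8, 10, 12, 14, 16, 18, 20, 22, 24, 26, 28, 30, 32, 34, 36}, |H| = 19
Number of cosets = |G|/|H| = 38/19 = 2
0 + H = {0, 2, 4, 6, 8, 10, 12, 14, 16, 18, 20, 22, 24, 26, 28, 30, 32, 34, 36}
1 + H = {1, 3, 5, 7, 9, 11, 13, 15, 17, 19, 21, 23, 25, 27, 29, 31, 33, 35, 37}

Cosets: 0+H={0,2,4,6,8,10,12,14,16,18,20,22,24,26,28,30,32,34,36}; 1+H={1,3,5,7,9,11,13,15,17,19,21,23,25,27,29,31,33,35,37}


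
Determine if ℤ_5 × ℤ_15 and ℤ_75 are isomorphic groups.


Comparing ℤ_5 × ℤ_15 and ℤ_75:
gcd(5,15) = 5 ≠ 1. Max element order in ℤ_5×ℤ_15 is lcm(5,15) = 15 < 75, so it has no element of order 75

No, ℤ_5 × ℤ_15 ≇ ℤ_75


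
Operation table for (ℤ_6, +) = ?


Elements: {0, 1, 2, 3, 4, 5}
Operation: addition mod 6
Entry (a, b) = (a + b) mod 6

Cayley table:
  | 0 | 1 | 2 | 3 | 4 | 5
0 | 0 | 1 | 2 | 3 | 4 | 5
1 | 1 | 2 | 3 | 4 | 5 | 0
2 | 2 | 3 | 4 | 5 | 0 | 1
3 | 3 | 4 | 5 | 0 | 1 | 2
4 | 4 | 5 | 0 | 1 | 2 | 3
5 | 5 | 0 | 1 | 2 | 3 | 4


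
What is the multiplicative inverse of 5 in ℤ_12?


Use the extended Euclidean algorithm to write 1 = 5·s + 12·t; then s mod 12 is the inverse.
Euclidean algorithm:
  5 = 0·12 + 5
  12 = 2·5 + 2
  5 = 2·2 + 1
  2 = 2·1 + 0
gcd(5,12) = 1
Back-substitution gives: 5·(5) + 12·(-2) = 1
So 5⁻¹ ≡ 5 ≡ 5 (mod 12)
Check: 5 × 5 = 25 ≡ 1 (mod 12) ✓

5⁻¹ ≡ 5 (mod 12)


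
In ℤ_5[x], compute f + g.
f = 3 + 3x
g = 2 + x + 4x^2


Add coefficients mod 5:
x^0: 3 + 2 = 0 (mod 5)
x^1: 3 + 1 = 4 (mod 5)
x^2: 0 + 4 = 4 (mod 5)
Result: 4x + 4x^2

f + g = 4x + 4x^2


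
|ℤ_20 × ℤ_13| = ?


|A × B| = |A| · |B|
|ℤ_20 × ℤ_13| = 20 × 13 = 260

|ℤ_20 × ℤ_13| = 260


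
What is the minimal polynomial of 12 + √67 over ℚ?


Let α = 12 + √67. Then α - 12 = √67, so (α - 12)² = 67, giving α² - 24α + 77 = 0. Degree 2 and α ∉ ℚ, so this is the minimal polynomial.

Minimal polynomial: x² - 24x + 77


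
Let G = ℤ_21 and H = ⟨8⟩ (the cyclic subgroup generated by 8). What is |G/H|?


|⟨8⟩| = n / gcd(8, 21) = 21 / 1 = 21
H is normal (ℤ_21 is abelian).
|G/H| = |G| / |H| = 21 / 21 = 1

|G/H| = 1


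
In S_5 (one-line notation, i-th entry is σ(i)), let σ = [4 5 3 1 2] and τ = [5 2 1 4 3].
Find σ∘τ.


σ∘τ: apply τ first, then σ
1 →τ 5 →σ 2
2 →τ 2 →σ 5
3 →τ 1 →σ 4
4 →τ 4 →σ 1
5 →τ 3 →σ 3

σ∘τ = [2 5 4 1 3]


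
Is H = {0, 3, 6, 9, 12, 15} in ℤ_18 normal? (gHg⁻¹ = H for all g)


H = {0, 3, 6, 9, 12, 15} in ℤ_18
ℤ_18 is abelian; every subgroup of an abelian group is normal

Yes, normal subgroup


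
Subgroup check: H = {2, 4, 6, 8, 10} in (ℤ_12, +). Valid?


Subgroup test for H = {2, 4, 6, 8, 10} in (ℤ_12, +):
(1) 0 ∈ H? No
(2) Closure: for all a,b ∈ H, (a+b) mod 12 ∈ H? No  [counterexample: 2 + 10 = 0 ∉ H]
(3) Inverses: for all a ∈ H, -a mod 12 ∈ H? Yes

No, H is not a subgroup of ℤ_12


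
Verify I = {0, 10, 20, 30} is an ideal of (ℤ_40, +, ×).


Check ideal conditions for I = {0, 10, 20, 30} in ℤ_40:
(1) I is an additive subgroup? Yes
(2) For r ∈ ℤ_40 and a ∈ I: r·a ∈ I? Yes

Yes, I is an ideal of ℤ_40


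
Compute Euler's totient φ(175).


Factor n: 175 = 5^2 × 7
φ(n) = n · ∏(1 - 1/p) over distinct primes p | n
φ(175) = 175 · (1 - 1/5) · (1 - 1/7) = 120

φ(175) = 120


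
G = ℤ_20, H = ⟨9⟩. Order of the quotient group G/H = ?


|⟨9⟩| = n / gcd(9, 20) = 20 / 1 = 20
H is normal (ℤ_20 is abelian).
|G/H| = |G| / |H| = 20 / 20 = 1

|G/H| = 1


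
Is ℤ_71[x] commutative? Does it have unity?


ℤ_71 is a field (n prime), so ℤ_71[x] is a commutative integral domain with unity
Commutative: Yes
Integral domain: Yes
Has unity: Yes

ℤ_71[x]: Commutative=Yes, Unity=Yes


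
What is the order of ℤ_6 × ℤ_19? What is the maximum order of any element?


|ℤ_6 × ℤ_19| = 6 × 19 = 114
Max element order = lcm(6,19) = 114
Cyclic? Yes (gcd=1)

|ℤ_6×ℤ_19| = 114, max element order = 114


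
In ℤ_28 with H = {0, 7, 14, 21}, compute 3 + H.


3 + H = {3 + h (mod 28) : h ∈ H}
3+0=3, 3+7=10, 3+14=17, 3+21=24

3 + H = {3, 10, 17, 24}


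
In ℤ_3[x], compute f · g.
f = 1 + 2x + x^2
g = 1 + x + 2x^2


Expand and collect like terms; reduce coefficients mod 3:
x^0: 1·1 = 1 ≡ 1 (mod 3)
x^1: 1·1 + 2·1 = 3 ≡ 0 (mod 3)
x^2: 1·2 + 2·1 + 1·1 = 5 ≡ 2 (mod 3)
x^3: 2·2 + 1·1 = 5 ≡ 2 (mod 3)
x^4: 1·2 = 2 ≡ 2 (mod 3)
Result: 1 + 2x^2 + 2x^3 + 2x^4

f · g = 1 + 2x^2 + 2x^3 + 2x^4


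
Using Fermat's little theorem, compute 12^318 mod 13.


Fermat's little theorem: if p is prime and gcd(a,p)=1, then a^(p-1) ≡ 1 (mod p)
p = 13 is prime, gcd(12,13) = 1
Reduce exponent: 318 mod 12 = 6
So 12^318 ≡ 12^6 (mod 13)
12^6 mod 13 = 1

12^318 ≡ 1 (mod 13)


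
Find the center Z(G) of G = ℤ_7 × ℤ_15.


Z(G) = {g ∈ G | gx = xg for all x ∈ G}
Direct product of abelian groups is abelian, so Z(G) = G

Z(ℤ_7 × ℤ_15) = ℤ_7 × ℤ_15


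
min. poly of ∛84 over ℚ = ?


∛84 satisfies x³ - 84 = 0, irreducible over ℚ (no rational root; 84 is not a perfect cube)

Minimal polynomial: x³ - 84


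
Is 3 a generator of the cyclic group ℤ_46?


g generates ℤ_n iff gcd(g, n) = 1
gcd(3, 46) = 1
Since gcd = 1, 3 is a generator.

Yes, 3 generates ℤ_46


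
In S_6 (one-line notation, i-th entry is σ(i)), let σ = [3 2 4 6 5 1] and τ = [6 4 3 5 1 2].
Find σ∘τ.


σ∘τ: apply τ first, then σ
1 →τ 6 →σ 1
2 →τ 4 →σ 6
3 →τ 3 →σ 4
4 →τ 5 →σ 5
5 →τ 1 →σ 3
6 →τ 2 →σ 2

σ∘τ = [1 6 4 5 3 2]


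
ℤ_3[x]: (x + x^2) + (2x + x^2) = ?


Add coefficients mod 3:
x^0: 0 + 0 = 0 (mod 3)
x^1: 1 + 2 = 0 (mod 3)
x^2: 1 + 1 = 2 (mod 3)
Result: 2x^2

f + g = 2x^2


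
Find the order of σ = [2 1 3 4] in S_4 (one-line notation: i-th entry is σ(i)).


Cycle decomposition: (1 2)
Cycle lengths: 2
Order = lcm(2) = 2

ord(σ) = 2


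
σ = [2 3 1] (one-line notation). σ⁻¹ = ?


To find σ⁻¹, swap domain and range:
σ(1) = 2 → σ⁻¹(2) = 1
σ(2) = 3 → σ⁻¹(3) = 2
σ(3) = 1 → σ⁻¹(1) = 3

σ⁻¹ = [3 1 2]


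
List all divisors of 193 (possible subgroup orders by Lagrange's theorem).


Lagrange's theorem: |H| divides |G|
|G| = 193
Divisors of 193: 1, 193

Possible subgroup orders: {1, 193}


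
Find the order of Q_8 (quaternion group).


Q_8 = {±1, ±i, ±j, ±k}
|Q_8| = 8

|Q_8 (quaternion group)| = 8


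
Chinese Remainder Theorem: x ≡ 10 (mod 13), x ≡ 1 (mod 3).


m₁ = 13, m₂ = 3, gcd = 1, so CRT applies. M = m₁·m₂ = 39
Let M₁ = M/m₁ = 3, M₂ = M/m₂ = 13
Find y₁ ≡ M₁⁻¹ (mod m₁): 3⁻¹ ≡ 9 (mod 13)
Find y₂ ≡ M₂⁻¹ (mod m₂): 13⁻¹ ≡ 1 (mod 3)
x = a₁·M₁·y₁ + a₂·M₂·y₂ = 10·3·9 + 1·13·1 = 283
Reduce mod 39: x ≡ 10
Check: 10 mod 13 = 10 ✓, 10 mod 3 = 1 ✓

x ≡ 10 (mod 39)


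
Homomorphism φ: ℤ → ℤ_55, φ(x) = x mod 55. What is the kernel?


Kernel = preimage of identity
ker(φ) = {x ∈ ℤ : x ≡ 0 (mod 55)} = 55ℤ = {0, ±55, ±110, ...}

ker(φ) = 55ℤ


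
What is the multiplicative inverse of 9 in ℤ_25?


Use the extended Euclidean algorithm to write 1 = 9·s + 25·t; then s mod 25 is the inverse.
Euclidean algorithm:
  9 = 0·25 + 9
  25 = 2·9 + 7
  9 = 1·7 + 2
  7 = 3·2 + 1
  2 = 2·1 + 0
gcd(9,25) = 1
Back-substitution gives: 9·(-11) + 25·(4) = 1
So 9⁻¹ ≡ -11 ≡ 14 (mod 25)
Check: 9 × 14 = 126 ≡ 1 (mod 25) ✓

9⁻¹ ≡ 14 (mod 25)


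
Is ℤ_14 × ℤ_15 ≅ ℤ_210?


Comparing ℤ_14 × ℤ_15 and ℤ_210:
gcd(14,15) = 1, so ℤ_14 × ℤ_15 ≅ ℤ_210 (CRT)

Yes, ℤ_14 × ℤ_15 ≅ ℤ_210


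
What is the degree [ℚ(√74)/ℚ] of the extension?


√74 has minimal polynomial x² - 74 (irreducible over ℚ since 74 is squarefree)

[ℚ(√74)/ℚ] = 2


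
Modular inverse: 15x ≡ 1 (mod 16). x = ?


Use the extended Euclidean algorithm to write 1 = 15·s + 16·t; then s mod 16 is the inverse.
Euclidean algorithm:
  15 = 0·16 + 15
  16 = 1·15 + 1
  15 = 15·1 + 0
gcd(15,16) = 1
Back-substitution gives: 15·(-1) + 16·(1) = 1
So 15⁻¹ ≡ -1 ≡ 15 (mod 16)
Check: 15 × 15 = 225 ≡ 1 (mod 16) ✓

15⁻¹ ≡ 15 (mod 16)


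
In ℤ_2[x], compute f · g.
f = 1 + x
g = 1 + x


Expand and collect like terms; reduce coefficients mod 2:
x^0: 1·1 = 1 ≡ 1 (mod 2)
x^1: 1·1 + 1·1 = 2 ≡ 0 (mod 2)
x^2: 1·1 = 1 ≡ 1 (mod 2)
Result: 1 + x^2

f · g = 1 + x^2


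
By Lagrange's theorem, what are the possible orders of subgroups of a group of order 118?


Lagrange's theorem: |H| divides |G|
|G| = 118
Divisors of 118: 1, 2, 59, 118

Possible subgroup orders: {1, 2, 59, 118}


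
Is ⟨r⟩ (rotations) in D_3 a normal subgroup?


H = ⟨r⟩ (rotations) in D_3
The rotation subgroup ⟨r⟩ has index 2 in D_3, so it is normal

Yes, normal subgroup


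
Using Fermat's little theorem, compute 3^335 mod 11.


Fermat's little theorem: if p is prime and gcd(a,p)=1, then a^(p-1) ≡ 1 (mod p)
p = 11 is prime, gcd(3,11) = 1
Reduce exponent: 335 mod 10 = 5
So 3^335 ≡ 3^5 (mod 11)
3^5 mod 11 = 1

3^335 ≡ 1 (mod 11)


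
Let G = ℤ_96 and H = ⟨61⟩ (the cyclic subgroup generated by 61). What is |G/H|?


|⟨61⟩| = n / gcd(61, 96) = 96 / 1 = 96
H is normal (ℤ_96 is abelian).
|G/H| = |G| / |H| = 96 / 96 = 1

|G/H| = 1


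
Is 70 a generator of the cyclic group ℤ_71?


g generates ℤ_n iff gcd(g, n) = 1
gcd(70, 71) = 1
Since gcd = 1, 70 is a generator.

Yes, 70 generates ℤ_71


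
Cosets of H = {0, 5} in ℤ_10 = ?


H = {0, 5}, |H| = 2
Number of cosets = |G|/|H| = 10/2 = 5
0 + H = {0, 5}
1 + H = {1, 6}
2 + H = {2, 7}
3 + H = {3, 8}
4 + H = {4, 9}

Cosets: 0+H={0,5}; 1+H={1,6}; 2+H={2,7}; 3+H={3,8}; 4+H={4,9}


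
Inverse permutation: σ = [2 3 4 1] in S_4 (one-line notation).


To find σ⁻¹, swap domain and range:
σ(1) = 2 → σ⁻¹(2) = 1
σ(2) = 3 → σ⁻¹(3) = 2
σ(3) = 4 → σ⁻¹(4) = 3
σ(4) = 1 → σ⁻¹(1) = 4

σ⁻¹ = [4 1 2 3]


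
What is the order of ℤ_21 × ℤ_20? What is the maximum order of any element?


|ℤ_21 × ℤ_20| = 21 × 20 = 420
Max element order = lcm(21,20) = 420
Cyclic? Yes (gcd=1)

|ℤ_21×ℤ_20| = 420, max element order = 420


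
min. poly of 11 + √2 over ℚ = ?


Let α = 11 + √2. Then α - 11 = √2, so (α - 11)² = 2, giving α² - 22α + 119 = 0. Degree 2 and α ∉ ℚ, so this is the minimal polynomial.

Minimal polynomial: x² - 22x + 119


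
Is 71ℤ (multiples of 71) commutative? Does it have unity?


71ℤ is a commutative ring under +,× but has no multiplicative identity (1 ∉ 71ℤ); it has no zero divisors, but without unity it is not an integral domain
Commutative: Yes
Integral domain: No
Has unity: No

71ℤ (multiples of 71): Commutative=Yes, Unity=No


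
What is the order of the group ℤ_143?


ℤ_n has n elements.

|ℤ_143| = 143


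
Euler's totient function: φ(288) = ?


Factor n: 288 = 2^5 × 3^2
φ(n) = n · ∏(1 - 1/p) over distinct primes p | n
φ(288) = 288 · (1 - 1/2) · (1 - 1/3) = 96

φ(288) = 96


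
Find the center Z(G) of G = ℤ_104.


Z(G) = {g ∈ G | gx = xg for all x ∈ G}
ℤ_104 is abelian, so Z(G) = G

Z(ℤ_104) = ℤ_104


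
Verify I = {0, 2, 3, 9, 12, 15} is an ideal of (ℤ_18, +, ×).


Check ideal conditions for I = {0, 2, 3, 9, 12, 15} in ℤ_18:
(1) I is an additive subgroup? No
(2) For r ∈ ℤ_18 and a ∈ I: r·a ∈ I? No  [counterexample: r=2, a=2, r·a mod 18 = 4 ∉ I]

No, I is not an ideal of ℤ_18


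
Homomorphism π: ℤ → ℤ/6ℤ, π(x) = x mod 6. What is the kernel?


Kernel = preimage of identity
ker(π) = multiples of 6 = 6ℤ

ker(π) = 6ℤ


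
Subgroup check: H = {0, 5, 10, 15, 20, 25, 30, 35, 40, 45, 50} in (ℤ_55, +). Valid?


Subgroup test for H = {0, 5, 10, 15, 20, 25, 30, 35, 40, 45, 50} in (ℤ_55, +):
(1) 0 ∈ H? Yes
(2) Closure: for all a,b ∈ H, (a+b) mod 55 ∈ H? Yes
(3) Inverses: for all a ∈ H, -a mod 55 ∈ H? Yes

Yes, H is a subgroup of ℤ_55


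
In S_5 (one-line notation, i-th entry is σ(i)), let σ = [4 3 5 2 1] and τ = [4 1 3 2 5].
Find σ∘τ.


σ∘τ: apply τ first, then σ
1 →τ 4 →σ 2
2 →τ 1 →σ 4
3 →τ 3 →σ 5
4 →τ 2 →σ 3
5 →τ 5 →σ 1

σ∘τ = [2 4 5 3 1]


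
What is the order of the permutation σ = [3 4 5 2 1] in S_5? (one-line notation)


Cycle decomposition: (1 3 5) (2 4)
Cycle lengths: 3, 2
Order = lcm(3, 2) = 6

ord(σ) = 6


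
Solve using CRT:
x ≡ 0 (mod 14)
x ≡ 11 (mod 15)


m₁ = 14, m₂ = 15, gcd = 1, so CRT applies. M = m₁·m₂ = 210
Let M₁ = M/m₁ = 15, M₂ = M/m₂ = 14
Find y₁ ≡ M₁⁻¹ (mod m₁): 15⁻¹ ≡ 1 (mod 14)
Find y₂ ≡ M₂⁻¹ (mod m₂): 14⁻¹ ≡ 14 (mod 15)
x = a₁·M₁·y₁ + a₂·M₂·y₂ = 0·15·1 + 11·14·14 = 2156
Reduce mod 210: x ≡ 56
Check: 56 mod 14 = 0 ✓, 56 mod 15 = 11 ✓

x ≡ 56 (mod 210)


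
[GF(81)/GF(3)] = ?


GF(81) = GF(3^4), so the extension degree is 4

[GF(81)/GF(3)] = 4


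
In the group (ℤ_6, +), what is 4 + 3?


Operation: addition mod 6
4 + 3 = (a + b) mod 6 with a = 4, b = 3

4 + 3 = 1


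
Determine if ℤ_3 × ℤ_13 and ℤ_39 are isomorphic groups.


Comparing ℤ_3 × ℤ_13 and ℤ_39:
gcd(3,13) = 1, so ℤ_3 × ℤ_13 ≅ ℤ_39 (CRT)

Yes, ℤ_3 × ℤ_13 ≅ ℤ_39


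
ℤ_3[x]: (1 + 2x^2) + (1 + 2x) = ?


Add coefficients mod 3:
x^0: 1 + 1 = 2 (mod 3)
x^1: 0 + 2 = 2 (mod 3)
x^2: 2 + 0 = 2 (mod 3)
Result: 2 + 2x + 2x^2

f + g = 2 + 2x + 2x^2


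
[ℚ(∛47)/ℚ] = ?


∛47 has minimal polynomial x³ - 47 (irreducible over ℚ since 47 is not a perfect cube)

[ℚ(∛47)/ℚ] = 3


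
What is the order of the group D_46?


|D_n| = 2n (n rotations and n reflections)
|D_46| = 2×46 = 92

|D_46| = 92


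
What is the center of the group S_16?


Z(G) = {g ∈ G | gx = xg for all x ∈ G}
S_n is non-abelian for n ≥ 3; Z(S_16) is trivial

Z(S_16) = {e}


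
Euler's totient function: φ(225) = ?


Factor n: 225 = 3^2 × 5^2
φ(n) = n · ∏(1 - 1/p) over distinct primes p | n
φ(225) = 225 · (1 - 1/3) · (1 - 1/5) = 120

φ(225) = 120


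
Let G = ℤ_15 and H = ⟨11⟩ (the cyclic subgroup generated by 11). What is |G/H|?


|⟨11⟩| = n / gcd(11, 15) = 15 / 1 = 15
H is normal (ℤ_15 is abelian).
|G/H| = |G| / |H| = 15 / 15 = 1

|G/H| = 1


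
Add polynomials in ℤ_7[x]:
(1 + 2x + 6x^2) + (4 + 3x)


Add coefficients mod 7:
x^0: 1 + 4 = 5 (mod 7)
x^1: 2 + 3 = 5 (mod 7)
x^2: 6 + 0 = 6 (mod 7)
Result: 5 + 5x + 6x^2

f + g = 5 + 5x + 6x^2


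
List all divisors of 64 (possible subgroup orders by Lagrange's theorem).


Lagrange's theorem: |H| divides |G|
|G| = 64
Divisors of 64: 1, 2, 4, 8, 16, 32, 64

Possible subgroup orders: {1, 2, 4, 8, 16, 32, 64}


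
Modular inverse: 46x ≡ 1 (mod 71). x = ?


Use the extended Euclidean algorithm to write 1 = 46·s + 71·t; then s mod 71 is the inverse.
Euclidean algorithm:
  46 = 0·71 + 46
  71 = 1·46 + 25
  46 = 1·25 + 21
  25 = 1·21 + 4
  21 = 5·4 + 1
  4 = 4·1 + 0
gcd(46,71) = 1
Back-substitution gives: 46·(17) + 71·(-11) = 1
So 46⁻¹ ≡ 17 ≡ 17 (mod 71)
Check: 46 × 17 = 782 ≡ 1 (mod 71) ✓

46⁻¹ ≡ 17 (mod 71)


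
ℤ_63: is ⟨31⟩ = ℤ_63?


g generates ℤ_n iff gcd(g, n) = 1
gcd(31, 63) = 1
Since gcd = 1, 31 is a generator.

Yes, 31 generates ℤ_63


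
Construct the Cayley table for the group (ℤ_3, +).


Elements: {0, 1, 2}
Operation: addition mod 3
Entry (a, b) = (a + b) mod 3

Cayley table:
  | 0 | 1 | 2
0 | 0 | 1 | 2
1 | 1 | 2 | 0
2 | 2 | 0 | 1


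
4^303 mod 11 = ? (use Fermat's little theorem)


Fermat's little theorem: if p is prime and gcd(a,p)=1, then a^(p-1) ≡ 1 (mod p)
p = 11 is prime, gcd(4,11) = 1
Reduce exponent: 303 mod 10 = 3
So 4^303 ≡ 4^3 (mod 11)
4^3 mod 11 = 9

4^303 ≡ 9 (mod 11)


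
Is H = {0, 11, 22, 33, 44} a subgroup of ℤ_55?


Subgroup test for H = {0, 11, 22, 33, 44} in (ℤ_55, +):
(1) 0 ∈ H? Yes
(2) Closure: for all a,b ∈ H, (a+b) mod 55 ∈ H? Yes
(3) Inverses: for all a ∈ H, -a mod 55 ∈ H? Yes

Yes, H is a subgroup of ℤ_55


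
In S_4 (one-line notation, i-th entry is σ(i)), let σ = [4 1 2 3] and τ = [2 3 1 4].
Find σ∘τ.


σ∘τ: apply τ first, then σ
1 →τ 2 →σ 1
2 →τ 3 →σ 2
3 →τ 1 →σ 4
4 →τ 4 →σ 3

σ∘τ = [1 2 4 3]


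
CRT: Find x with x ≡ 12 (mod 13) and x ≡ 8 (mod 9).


m₁ = 13, m₂ = 9, gcd = 1, so CRT applies. M = m₁·m₂ = 117
Let M₁ = M/m₁ = 9, M₂ = M/m₂ = 13
Find y₁ ≡ M₁⁻¹ (mod m₁): 9⁻¹ ≡ 3 (mod 13)
Find y₂ ≡ M₂⁻¹ (mod m₂): 13⁻¹ ≡ 7 (mod 9)
x = a₁·M₁·y₁ + a₂·M₂·y₂ = 12·9·3 + 8·13·7 = 1052
Reduce mod 117: x ≡ 116
Check: 116 mod 13 = 12 ✓, 116 mod 9 = 8 ✓

x ≡ 116 (mod 117)


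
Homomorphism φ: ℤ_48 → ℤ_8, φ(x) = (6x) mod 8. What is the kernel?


Kernel = preimage of identity
ker(φ) = {x ∈ ℤ_48 : 6x ≡ 0 (mod 8)}. Since 8 | 48, φ is well-defined. The kernel is the cyclic subgroup ⟨4⟩ of ℤ_48 (order 12), i.e. {0, 4, 8, 12, 16, 20, 24, 28, 32, 36, 40, 44}

ker(φ) = {0, 4, 8, 12, 16, 20, 24, 28, 32, 36, 40, 44}


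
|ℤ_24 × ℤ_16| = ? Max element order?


|ℤ_24 × ℤ_16| = 24 × 16 = 384
Max element order = lcm(24,16) = 48
Cyclic? No (gcd=8)

|ℤ_24×ℤ_16| = 384, max element order = 48


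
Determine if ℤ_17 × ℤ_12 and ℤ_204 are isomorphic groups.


Comparing ℤ_17 × ℤ_12 and ℤ_204:
gcd(17,12) = 1, so ℤ_17 × ℤ_12 ≅ ℤ_204 (CRT)

Yes, ℤ_17 × ℤ_12 ≅ ℤ_204


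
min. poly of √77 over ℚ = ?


√77 satisfies x² - 77 = 0, irreducible over ℚ since 77 is squarefree

Minimal polynomial: x² - 77


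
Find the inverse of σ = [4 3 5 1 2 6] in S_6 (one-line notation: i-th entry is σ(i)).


To find σ⁻¹, swap domain and range:
σ(1) = 4 → σ⁻¹(4) = 1
σ(2) = 3 → σ⁻¹(3) = 2
σ(3) = 5 → σ⁻¹(5) = 3
σ(4) = 1 → σ⁻¹(1) = 4
σ(5) = 2 → σ⁻¹(2) = 5
σ(6) = 6 → σ⁻¹(6) = 6

σ⁻¹ = [4 5 2 1 3 6]


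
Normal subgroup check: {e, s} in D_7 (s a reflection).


H = {e, s} in D_7 (s a reflection)
r·s·r⁻¹ = sr⁻² ≠ s for n ≥ 3, so {e, s} is not closed under conjugation

No, not a normal subgroup


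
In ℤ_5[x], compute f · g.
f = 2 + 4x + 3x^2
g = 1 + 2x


Expand and collect like terms; reduce coefficients mod 5:
x^0: 2·1 = 2 ≡ 2 (mod 5)
x^1: 2·2 + 4·1 = 8 ≡ 3 (mod 5)
x^2: 4·2 + 3·1 = 11 ≡ 1 (mod 5)
x^3: 3·2 = 6 ≡ 1 (mod 5)
Result: 2 + 3x + x^2 + x^3

f · g = 2 + 3x + x^2 + x^3


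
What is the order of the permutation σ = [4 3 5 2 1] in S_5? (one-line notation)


Cycle decomposition: (1 4 2 3 5)
Cycle lengths: 5
Order = lcm(5) = 5

ord(σ) = 5


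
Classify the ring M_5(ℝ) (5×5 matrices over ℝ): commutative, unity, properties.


Matrix multiplication is non-commutative for n ≥ 2; the identity matrix I is the unity; singular matrices give zero divisors, so not an integral domain
Commutative: No
Integral domain: No
Has unity: Yes

M_5(ℝ) (5×5 matrices over ℝ): Commutative=No, Unity=Yes


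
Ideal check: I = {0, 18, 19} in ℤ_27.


Check ideal conditions for I = {0, 18, 19} in ℤ_27:
(1) I is an additive subgroup? No
(2) For r ∈ ℤ_27 and a ∈ I: r·a ∈ I? No  [counterexample: r=2, a=18, r·a mod 27 = 9 ∉ I]

No, I is not an ideal of ℤ_27


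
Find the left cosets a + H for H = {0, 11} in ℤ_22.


H = {0, 11}, |H| = 2
Number of cosets = |G|/|H| = 22/2 = 11
0 + H = {0, 11}
1 + H = {1, 12}
2 + H = {2, 13}
3 + H = {3, 14}
4 + H = {4, 15}
5 + H = {5, 16}
6 + H = {6, 17}
7 + H = {7, 18}
8 + H = {8, 19}
9 + H = {9, 20}
10 + H = {10, 21}

Cosets: 0+H={0,11}; 1+H={1,12}; 2+H={2,13}; 3+H={3,14}; 4+H={4,15}; 5+H={5,16}; 6+H={6,17}; 7+H={7,18}; 8+H={8,19}; 9+H={9,20}; 10+H={10,21}


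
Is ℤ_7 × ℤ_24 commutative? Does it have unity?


Direct product ring; commutative with unity (1,1); but (1,0)·(0,1) = (0,0) gives zero divisors, so not an integral domain
Commutative: Yes
Integral domain: No
Has unity: Yes

ℤ_7 × ℤ_24: Commutative=Yes, Unity=Yes


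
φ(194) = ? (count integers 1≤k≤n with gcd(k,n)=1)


Factor n: 194 = 2 × 97
φ(n) = n · ∏(1 - 1/p) over distinct primes p | n
φ(194) = 194 · (1 - 1/2) · (1 - 1/97) = 96

φ(194) = 96


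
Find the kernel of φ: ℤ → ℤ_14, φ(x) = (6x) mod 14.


Kernel = preimage of identity
ker(φ) = {x ∈ ℤ : 6x ≡ 0 (mod 14)}. gcd(6,14) = 2, so 6x ≡ 0 (mod 14) ⟺ x ≡ 0 (mod 14/2 = 7). Hence ker(φ) = 7ℤ

ker(φ) = 7ℤ


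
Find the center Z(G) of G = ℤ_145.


Z(G) = {g ∈ G | gx = xg for all x ∈ G}
ℤ_145 is abelian, so Z(G) = G

Z(ℤ_145) = ℤ_145


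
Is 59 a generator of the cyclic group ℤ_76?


g generates ℤ_n iff gcd(g, n) = 1
gcd(59, 76) = 1
Since gcd = 1, 59 is a generator.

Yes, 59 generates ℤ_76


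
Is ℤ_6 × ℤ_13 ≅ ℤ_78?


Comparing ℤ_6 × ℤ_13 and ℤ_78:
gcd(6,13) = 1, so ℤ_6 × ℤ_13 ≅ ℤ_78 (CRT)

Yes, ℤ_6 × ℤ_13 ≅ ℤ_78


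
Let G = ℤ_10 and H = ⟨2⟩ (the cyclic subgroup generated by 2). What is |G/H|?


|⟨2⟩| = n / gcd(2, 10) = 10 / 2 = 5
H is normal (ℤ_10 is abelian).
|G/H| = |G| / |H| = 10 / 5 = 2

|G/H| = 2


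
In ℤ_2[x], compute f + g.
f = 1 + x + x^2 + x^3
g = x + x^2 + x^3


Add coefficients mod 2:
x^0: 1 + 0 = 1 (mod 2)
x^1: 1 + 1 = 0 (mod 2)
x^2: 1 + 1 = 0 (mod 2)
x^3: 1 + 1 = 0 (mod 2)
Result: 1

f + g = 1


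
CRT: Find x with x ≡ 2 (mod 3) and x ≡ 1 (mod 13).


m₁ = 3, m₂ = 13, gcd = 1, so CRT applies. M = m₁·m₂ = 39
Let M₁ = M/m₁ = 13, M₂ = M/m₂ = 3
Find y₁ ≡ M₁⁻¹ (mod m₁): 13⁻¹ ≡ 1 (mod 3)
Find y₂ ≡ M₂⁻¹ (mod m₂): 3⁻¹ ≡ 9 (mod 13)
x = a₁·M₁·y₁ + a₂·M₂·y₂ = 2·13·1 + 1·3·9 = 53
Reduce mod 39: x ≡ 14
Check: 14 mod 3 = 2 ✓, 14 mod 13 = 1 ✓

x ≡ 14 (mod 39)


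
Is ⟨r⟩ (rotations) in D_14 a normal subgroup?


H = ⟨r⟩ (rotations) in D_14
The rotation subgroup ⟨r⟩ has index 2 in D_14, so it is normal

Yes, normal subgroup


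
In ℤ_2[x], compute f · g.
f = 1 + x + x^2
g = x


Expand and collect like terms; reduce coefficients mod 2:
x^0: 1·0 = 0 ≡ 0 (mod 2)
x^1: 1·1 + 1·0 = 1 ≡ 1 (mod 2)
x^2: 1·1 + 1·0 = 1 ≡ 1 (mod 2)
x^3: 1·1 = 1 ≡ 1 (mod 2)
Result: x + x^2 + x^3

f · g = x + x^2 + x^3


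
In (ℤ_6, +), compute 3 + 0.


Operation: addition mod 6
3 + 0 = (a + b) mod 6 with a = 3, b = 0

3 + 0 = 3


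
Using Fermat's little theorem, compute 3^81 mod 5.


Fermat's little theorem: if p is prime and gcd(a,p)=1, then a^(p-1) ≡ 1 (mod p)
p = 5 is prime, gcd(3,5) = 1
Reduce exponent: 81 mod 4 = 1
So 3^81 ≡ 3^1 (mod 5)
3^1 mod 5 = 3

3^81 ≡ 3 (mod 5)


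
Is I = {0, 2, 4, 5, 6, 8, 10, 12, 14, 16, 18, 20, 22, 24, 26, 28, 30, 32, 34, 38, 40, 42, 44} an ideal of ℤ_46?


Check ideal conditions for I = {0, 2, 4, 5, 6, 8, 10, 12, 14, 16, 18, 20, 22, 24, 26, 28, 30, 32, 34, 38, 40, 42, 44} in ℤ_46:
(1) I is an additive subgroup? No
(2) For r ∈ ℤ_46 and a ∈ I: r·a ∈ I? No  [counterexample: r=2, a=18, r·a mod 46 = 36 ∉ I]

No, I is not an ideal of ℤ_46


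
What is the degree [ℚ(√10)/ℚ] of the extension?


√10 has minimal polynomial x² - 10 (irreducible over ℚ since 10 is squarefree)

[ℚ(√10)/ℚ] = 2


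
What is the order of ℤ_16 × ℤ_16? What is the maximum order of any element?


|ℤ_16 × ℤ_16| = 16 × 16 = 256
Max element order = lcm(16,16) = 16
Cyclic? No (gcd=16)

|ℤ_16×ℤ_16| = 256, max element order = 16


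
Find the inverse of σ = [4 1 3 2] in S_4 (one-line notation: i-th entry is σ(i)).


To find σ⁻¹, swap domain and range:
σ(1) = 4 → σ⁻¹(4) = 1
σ(2) = 1 → σ⁻¹(1) = 2
σ(3) = 3 → σ⁻¹(3) = 3
σ(4) = 2 → σ⁻¹(2) = 4

σ⁻¹ = [2 4 3 1]


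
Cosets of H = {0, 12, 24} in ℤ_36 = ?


H = {0, 12, 24}, |H| = 3
Number of cosets = |G|/|H| = 36/3 = 12
0 + H = {0, 12, 24}
1 + H = {1, 13, 25}
2 + H = {2, 14, 26}
3 + H = {3, 15, 27}
4 + H = {4, 16, 28}
5 + H = {5, 17, 29}
6 + H = {6, 18, 30}
7 + H = {7, 19, 31}
8 + H = {8, 20, 32}
9 + H = {9, 21, 33}
10 + H = {10, 22, 34}
11 + H = {11, 23, 35}

Cosets: 0+H={0,12,24}; 1+H={1,13,25}; 2+H={2,14,26}; 3+H={3,15,27}; 4+H={4,16,28}; 5+H={5,17,29}; 6+H={6,18,30}; 7+H={7,19,31}; 8+H={8,20,32}; 9+H={9,21,33}; 10+H={10,22,34}; 11+H={11,23,35}


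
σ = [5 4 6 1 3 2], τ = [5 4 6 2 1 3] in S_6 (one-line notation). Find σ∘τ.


σ∘τ: apply τ first, then σ
1 →τ 5 →σ 3
2 →τ 4 →σ 1
3 →τ 6 →σ 2
4 →τ 2 →σ 4
5 →τ 1 →σ 5
6 →τ 3 →σ 6

σ∘τ = [3 1 2 4 5 6]


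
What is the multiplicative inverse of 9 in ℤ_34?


Use the extended Euclidean algorithm to write 1 = 9·s + 34·t; then s mod 34 is the inverse.
Euclidean algorithm:
  9 = 0·34 + 9
  34 = 3·9 + 7
  9 = 1·7 + 2
  7 = 3·2 + 1
  2 = 2·1 + 0
gcd(9,34) = 1
Back-substitution gives: 9·(-15) + 34·(4) = 1
So 9⁻¹ ≡ -15 ≡ 19 (mod 34)
Check: 9 × 19 = 171 ≡ 1 (mod 34) ✓

9⁻¹ ≡ 19 (mod 34)


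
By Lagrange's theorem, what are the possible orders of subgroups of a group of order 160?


Lagrange's theorem: |H| divides |G|
|G| = 160
Divisors of 160: 1, 2, 4, 5, 8, 10, 16, 20, 32, 40, 80, 160

Possible subgroup orders: {1, 2, 4, 5, 8, 10, 16, 20, 32, 40, 80, 160}


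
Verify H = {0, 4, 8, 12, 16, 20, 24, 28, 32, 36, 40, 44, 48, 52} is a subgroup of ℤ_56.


Subgroup test for H = {0, 4, 8, 12, 16, 20, 24, 28, 32, 36, 40, 44, 48, 52} in (ℤ_56, +):
(1) 0 ∈ H? Yes
(2) Closure: for all a,b ∈ H, (a+b) mod 56 ∈ H? Yes
(3) Inverses: for all a ∈ H, -a mod 56 ∈ H? Yes

Yes, H is a subgroup of ℤ_56


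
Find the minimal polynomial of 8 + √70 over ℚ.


Let α = 8 + √70. Then α - 8 = √70, so (α - 8)² = 70, giving α² - 16α - 6 = 0. Degree 2 and α ∉ ℚ, so this is the minimal polynomial.

Minimal polynomial: x² - 16x - 6


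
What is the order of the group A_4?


|A_n| = n!/2 (even permutations)
|A_4| = 4!/2 = 24/2 = 12

|A_4| = 12


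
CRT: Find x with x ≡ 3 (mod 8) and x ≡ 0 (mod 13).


m₁ = 8, m₂ = 13, gcd = 1, so CRT applies. M = m₁·m₂ = 104
Let M₁ = M/m₁ = 13, M₂ = M/m₂ = 8
Find y₁ ≡ M₁⁻¹ (mod m₁): 13⁻¹ ≡ 5 (mod 8)
Find y₂ ≡ M₂⁻¹ (mod m₂): 8⁻¹ ≡ 5 (mod 13)
x = a₁·M₁·y₁ + a₂·M₂·y₂ = 3·13·5 + 0·8·5 = 195
Reduce mod 104: x ≡ 91
Check: 91 mod 8 = 3 ✓, 91 mod 13 = 0 ✓

x ≡ 91 (mod 104)


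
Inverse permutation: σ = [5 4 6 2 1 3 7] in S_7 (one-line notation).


To find σ⁻¹, swap domain and range:
σ(1) = 5 → σ⁻¹(5) = 1
σ(2) = 4 → σ⁻¹(4) = 2
σ(3) = 6 → σ⁻¹(6) = 3
σ(4) = 2 → σ⁻¹(2) = 4
σ(5) = 1 → σ⁻¹(1) = 5
σ(6) = 3 → σ⁻¹(3) = 6
σ(7) = 7 → σ⁻¹(7) = 7

σ⁻¹ = [5 4 6 2 1 3 7]


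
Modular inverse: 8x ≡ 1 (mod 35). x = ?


Use the extended Euclidean algorithm to write 1 = 8·s + 35·t; then s mod 35 is the inverse.
Euclidean algorithm:
  8 = 0·35 + 8
  35 = 4·8 + 3
  8 = 2·3 + 2
  3 = 1·2 + 1
  2 = 2·1 + 0
gcd(8,35) = 1
Back-substitution gives: 8·(-13) + 35·(3) = 1
So 8⁻¹ ≡ -13 ≡ 22 (mod 35)
Check: 8 × 22 = 176 ≡ 1 (mod 35) ✓

8⁻¹ ≡ 22 (mod 35)


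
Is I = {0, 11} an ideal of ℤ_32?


Check ideal conditions for I = {0, 11} in ℤ_32:
(1) I is an additive subgroup? No
(2) For r ∈ ℤ_32 and a ∈ I: r·a ∈ I? No  [counterexample: r=2, a=11, r·a mod 32 = 22 ∉ I]

No, I is not an ideal of ℤ_32


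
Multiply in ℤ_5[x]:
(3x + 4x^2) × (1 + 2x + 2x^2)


Expand and collect like terms; reduce coefficients mod 5:
x^0: 0·1 = 0 ≡ 0 (mod 5)
x^1: 0·2 + 3·1 = 3 ≡ 3 (mod 5)
x^2: 0·2 + 3·2 + 4·1 = 10 ≡ 0 (mod 5)
x^3: 3·2 + 4·2 = 14 ≡ 4 (mod 5)
x^4: 4·2 = 8 ≡ 3 (mod 5)
Result: 3x + 4x^3 + 3x^4

f · g = 3x + 4x^3 + 3x^4


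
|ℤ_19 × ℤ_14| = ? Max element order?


|ℤ_19 × ℤ_14| = 19 × 14 = 266
Max element order = lcm(19,14) = 266
Cyclic? Yes (gcd=1)

|ℤ_19×ℤ_14| = 266, max element order = 266
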